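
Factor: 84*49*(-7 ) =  - 2^2 * 3^1*7^4 = - 28812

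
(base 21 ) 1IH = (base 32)Q4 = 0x344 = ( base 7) 2303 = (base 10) 836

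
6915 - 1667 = 5248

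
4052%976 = 148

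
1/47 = 1/47 = 0.02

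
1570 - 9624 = -8054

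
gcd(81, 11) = 1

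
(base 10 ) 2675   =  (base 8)5163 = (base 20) 6DF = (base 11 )2012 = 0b101001110011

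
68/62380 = 17/15595 = 0.00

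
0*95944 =0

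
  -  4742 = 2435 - 7177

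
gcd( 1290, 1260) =30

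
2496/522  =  4+68/87 = 4.78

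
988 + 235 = 1223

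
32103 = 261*123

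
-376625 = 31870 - 408495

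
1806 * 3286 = 5934516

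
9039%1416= 543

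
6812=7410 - 598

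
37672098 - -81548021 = 119220119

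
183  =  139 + 44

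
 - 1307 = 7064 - 8371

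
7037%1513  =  985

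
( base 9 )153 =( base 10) 129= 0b10000001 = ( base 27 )4L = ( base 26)4p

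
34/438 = 17/219 = 0.08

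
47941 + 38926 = 86867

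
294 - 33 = 261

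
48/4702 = 24/2351 = 0.01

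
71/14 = 71/14= 5.07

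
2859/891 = 953/297 = 3.21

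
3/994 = 3/994 = 0.00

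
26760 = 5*5352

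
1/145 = 1/145 = 0.01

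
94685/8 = 11835 + 5/8= 11835.62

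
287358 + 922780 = 1210138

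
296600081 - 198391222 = 98208859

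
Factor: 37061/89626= 2^( - 1)*41^(  -  1)* 1093^( - 1 )*37061^1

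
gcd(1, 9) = 1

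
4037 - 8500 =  - 4463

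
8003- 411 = 7592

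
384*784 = 301056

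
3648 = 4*912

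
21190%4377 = 3682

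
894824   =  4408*203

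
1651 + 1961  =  3612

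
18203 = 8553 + 9650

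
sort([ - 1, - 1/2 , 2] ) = [ - 1, - 1/2,2]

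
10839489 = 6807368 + 4032121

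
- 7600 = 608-8208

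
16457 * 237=3900309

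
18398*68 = 1251064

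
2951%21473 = 2951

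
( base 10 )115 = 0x73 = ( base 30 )3P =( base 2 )1110011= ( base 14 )83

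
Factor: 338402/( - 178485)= - 2^1*3^ ( - 1 )*5^(-1 )*17^1 * 37^1*73^( - 1)*163^( - 1)*269^1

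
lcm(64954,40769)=3832286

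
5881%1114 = 311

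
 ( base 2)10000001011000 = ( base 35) 6qk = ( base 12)4960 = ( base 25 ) d65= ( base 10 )8280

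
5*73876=369380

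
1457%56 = 1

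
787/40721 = 787/40721 = 0.02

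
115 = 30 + 85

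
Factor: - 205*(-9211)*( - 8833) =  - 5^1*11^2*41^1*61^1*73^1 * 151^1 = - 16678956415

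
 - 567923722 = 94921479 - 662845201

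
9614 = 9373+241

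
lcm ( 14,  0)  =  0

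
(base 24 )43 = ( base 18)59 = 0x63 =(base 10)99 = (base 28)3F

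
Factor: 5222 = 2^1*7^1*373^1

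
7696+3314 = 11010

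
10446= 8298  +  2148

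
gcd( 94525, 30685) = 95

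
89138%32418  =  24302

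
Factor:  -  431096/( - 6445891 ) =2^3*283^( - 1)*22777^ (-1 )*53887^1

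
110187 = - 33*(- 3339)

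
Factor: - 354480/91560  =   - 2^1 * 109^( - 1) * 211^1 = - 422/109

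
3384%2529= 855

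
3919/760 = 5 + 119/760 = 5.16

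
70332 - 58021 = 12311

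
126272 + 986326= 1112598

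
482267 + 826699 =1308966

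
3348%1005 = 333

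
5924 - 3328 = 2596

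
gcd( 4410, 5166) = 126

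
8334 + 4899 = 13233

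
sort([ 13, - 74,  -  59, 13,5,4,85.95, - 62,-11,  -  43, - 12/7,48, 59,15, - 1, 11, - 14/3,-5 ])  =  [-74,  -  62 ,  -  59, - 43,-11, - 5,- 14/3,  -  12/7, - 1,4,5,11, 13,13,15, 48,59,85.95] 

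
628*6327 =3973356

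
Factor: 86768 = 2^4*11^1 * 17^1*29^1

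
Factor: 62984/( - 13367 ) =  - 2^3*7873^1 * 13367^( - 1)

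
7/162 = 7/162 = 0.04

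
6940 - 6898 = 42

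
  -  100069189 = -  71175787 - 28893402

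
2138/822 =2 + 247/411 = 2.60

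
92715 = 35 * 2649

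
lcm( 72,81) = 648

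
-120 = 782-902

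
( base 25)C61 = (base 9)11441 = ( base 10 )7651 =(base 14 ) 2b07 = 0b1110111100011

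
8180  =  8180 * 1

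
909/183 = 303/61= 4.97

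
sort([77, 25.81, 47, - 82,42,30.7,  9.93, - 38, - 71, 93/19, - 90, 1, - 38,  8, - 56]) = [ - 90, - 82, - 71, - 56, - 38,  -  38,1,93/19 , 8,9.93 , 25.81,30.7,42, 47, 77 ] 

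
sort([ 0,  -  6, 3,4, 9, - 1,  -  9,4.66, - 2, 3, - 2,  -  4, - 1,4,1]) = [-9, - 6, - 4, - 2, - 2, - 1,- 1, 0,1, 3, 3,4,4, 4.66, 9] 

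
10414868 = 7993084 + 2421784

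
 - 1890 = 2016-3906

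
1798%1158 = 640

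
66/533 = 66/533 = 0.12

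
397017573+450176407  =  847193980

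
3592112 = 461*7792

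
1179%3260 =1179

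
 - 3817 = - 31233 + 27416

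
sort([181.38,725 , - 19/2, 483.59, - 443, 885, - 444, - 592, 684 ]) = [ - 592,-444, - 443, - 19/2, 181.38, 483.59,684, 725, 885]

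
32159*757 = 24344363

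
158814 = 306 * 519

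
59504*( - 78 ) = -4641312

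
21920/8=2740 = 2740.00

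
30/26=1 + 2/13=1.15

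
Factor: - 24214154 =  - 2^1*17^2*41893^1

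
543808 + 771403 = 1315211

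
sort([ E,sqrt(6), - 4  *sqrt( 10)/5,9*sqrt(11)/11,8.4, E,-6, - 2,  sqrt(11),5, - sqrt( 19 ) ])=[ - 6, - sqrt(19),-4*sqrt(10 ) /5, - 2,sqrt( 6),  9*sqrt(11) /11,  E  ,  E, sqrt (11), 5,8.4]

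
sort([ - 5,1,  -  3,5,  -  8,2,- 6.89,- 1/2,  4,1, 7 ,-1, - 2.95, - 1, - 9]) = [ - 9,-8, - 6.89, - 5,-3, - 2.95,-1, - 1, - 1/2, 1 , 1 , 2,4,  5,7]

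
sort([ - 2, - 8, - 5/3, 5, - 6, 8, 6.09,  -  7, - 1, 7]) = [-8, - 7, - 6, - 2, - 5/3, - 1, 5, 6.09, 7,8]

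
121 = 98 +23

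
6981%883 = 800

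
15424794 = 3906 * 3949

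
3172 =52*61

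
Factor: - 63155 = -5^1*17^1*743^1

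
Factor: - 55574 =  - 2^1 * 37^1*751^1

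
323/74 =323/74 = 4.36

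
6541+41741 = 48282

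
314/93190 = 157/46595= 0.00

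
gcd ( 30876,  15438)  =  15438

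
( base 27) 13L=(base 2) 1100111111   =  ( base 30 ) RL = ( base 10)831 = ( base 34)OF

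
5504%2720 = 64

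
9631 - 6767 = 2864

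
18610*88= 1637680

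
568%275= 18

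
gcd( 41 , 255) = 1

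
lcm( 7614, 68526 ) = 68526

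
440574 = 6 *73429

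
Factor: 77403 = 3^1*25801^1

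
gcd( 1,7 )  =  1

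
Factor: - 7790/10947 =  - 190/267 = - 2^1*3^( - 1) * 5^1*19^1*89^( - 1) 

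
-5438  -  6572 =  - 12010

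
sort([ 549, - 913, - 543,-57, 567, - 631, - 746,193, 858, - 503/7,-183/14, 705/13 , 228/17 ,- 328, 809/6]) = [ - 913 , - 746, - 631,  -  543, - 328, - 503/7, - 57, - 183/14, 228/17,705/13, 809/6,193,549, 567,858]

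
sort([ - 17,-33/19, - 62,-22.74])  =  [- 62 , - 22.74,-17,-33/19] 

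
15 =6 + 9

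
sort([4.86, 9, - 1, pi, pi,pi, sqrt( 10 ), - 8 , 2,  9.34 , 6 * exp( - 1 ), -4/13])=[ - 8,  -  1, - 4/13, 2,6*exp( - 1 ),pi, pi,pi,sqrt( 10 ), 4.86, 9,9.34] 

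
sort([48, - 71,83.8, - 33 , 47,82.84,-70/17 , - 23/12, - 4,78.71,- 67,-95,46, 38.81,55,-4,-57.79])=[ - 95, - 71,- 67, - 57.79, - 33, - 70/17,  -  4, - 4,- 23/12 , 38.81 , 46,47,48,55,78.71,82.84,83.8 ]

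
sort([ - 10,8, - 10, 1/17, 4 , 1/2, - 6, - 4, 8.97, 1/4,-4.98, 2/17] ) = [ - 10,  -  10, - 6, - 4.98, - 4, 1/17,2/17, 1/4, 1/2 , 4 , 8, 8.97 ] 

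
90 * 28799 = 2591910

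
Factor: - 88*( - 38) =2^4*11^1*19^1  =  3344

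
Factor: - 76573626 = -2^1*3^1*43^1*296797^1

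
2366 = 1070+1296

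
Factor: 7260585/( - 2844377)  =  -3^1*5^1*29^1*433^( - 1)  *  6569^(-1)*16691^1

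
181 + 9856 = 10037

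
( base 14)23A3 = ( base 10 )6219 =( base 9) 8470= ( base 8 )14113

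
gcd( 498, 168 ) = 6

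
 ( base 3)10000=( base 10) 81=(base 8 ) 121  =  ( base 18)49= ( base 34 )2d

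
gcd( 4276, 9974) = 2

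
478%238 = 2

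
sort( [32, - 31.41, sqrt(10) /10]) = [ - 31.41, sqrt( 10 )/10,32]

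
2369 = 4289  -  1920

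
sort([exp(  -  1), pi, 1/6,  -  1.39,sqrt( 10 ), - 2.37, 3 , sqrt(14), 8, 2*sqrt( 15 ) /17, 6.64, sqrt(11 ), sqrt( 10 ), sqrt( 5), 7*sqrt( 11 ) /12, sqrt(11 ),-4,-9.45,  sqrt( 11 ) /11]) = [ - 9.45,- 4, - 2.37,-1.39, 1/6, sqrt(11 )/11, exp ( - 1),2*sqrt(15)/17,7*sqrt( 11)/12, sqrt( 5),3,  pi, sqrt( 10),sqrt(10),sqrt( 11 ), sqrt( 11 ), sqrt(14 ), 6.64,  8 ]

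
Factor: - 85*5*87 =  - 3^1*5^2*17^1*29^1 = - 36975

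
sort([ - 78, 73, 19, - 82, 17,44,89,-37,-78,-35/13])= [-82,-78,-78,-37,-35/13,17, 19, 44, 73 , 89] 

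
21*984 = 20664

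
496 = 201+295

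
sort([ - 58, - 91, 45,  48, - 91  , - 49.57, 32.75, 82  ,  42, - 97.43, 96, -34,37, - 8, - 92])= [ - 97.43, - 92, - 91, - 91, - 58, - 49.57, - 34,- 8, 32.75,37 , 42, 45 , 48,82, 96 ] 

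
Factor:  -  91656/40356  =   - 134/59 = -  2^1*  59^ (-1)*67^1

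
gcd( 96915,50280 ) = 15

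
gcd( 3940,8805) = 5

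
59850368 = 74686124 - 14835756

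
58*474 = 27492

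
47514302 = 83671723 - 36157421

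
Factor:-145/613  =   - 5^1 * 29^1*613^ ( - 1 ) 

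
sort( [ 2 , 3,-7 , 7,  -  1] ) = [  -  7,-1, 2, 3  ,  7] 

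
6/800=3/400 = 0.01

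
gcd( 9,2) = 1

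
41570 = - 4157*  (  -  10 )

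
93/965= 93/965 = 0.10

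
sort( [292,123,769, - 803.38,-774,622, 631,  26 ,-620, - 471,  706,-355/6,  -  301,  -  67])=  [ - 803.38  ,-774, - 620,-471, - 301, - 67, - 355/6, 26, 123,292,622, 631, 706,769]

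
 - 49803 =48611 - 98414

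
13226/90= 146  +  43/45  =  146.96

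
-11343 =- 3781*3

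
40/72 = 5/9 = 0.56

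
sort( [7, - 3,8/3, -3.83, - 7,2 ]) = [ - 7, - 3.83, - 3,2, 8/3, 7 ] 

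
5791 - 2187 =3604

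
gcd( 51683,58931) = 1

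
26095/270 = 96 + 35/54 = 96.65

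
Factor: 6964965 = 3^2 *5^1*7^1*22111^1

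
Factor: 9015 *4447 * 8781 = 3^2*5^1*601^1*2927^1*4447^1  =  352027699605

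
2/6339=2/6339 = 0.00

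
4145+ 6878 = 11023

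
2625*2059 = 5404875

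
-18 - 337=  - 355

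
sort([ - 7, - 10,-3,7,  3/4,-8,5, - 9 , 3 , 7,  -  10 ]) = [ - 10, - 10,  -  9 ,  -  8,-7, - 3 , 3/4,3,5, 7 , 7 ] 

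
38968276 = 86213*452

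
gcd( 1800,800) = 200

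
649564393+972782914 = 1622347307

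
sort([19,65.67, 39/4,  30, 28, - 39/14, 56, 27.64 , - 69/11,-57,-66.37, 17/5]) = [ - 66.37, - 57, - 69/11, - 39/14, 17/5, 39/4,  19,27.64, 28, 30, 56, 65.67 ] 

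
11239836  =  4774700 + 6465136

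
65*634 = 41210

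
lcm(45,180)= 180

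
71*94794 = 6730374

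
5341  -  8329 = -2988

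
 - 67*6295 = -421765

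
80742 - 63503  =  17239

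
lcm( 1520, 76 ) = 1520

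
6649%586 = 203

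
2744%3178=2744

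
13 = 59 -46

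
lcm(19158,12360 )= 383160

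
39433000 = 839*47000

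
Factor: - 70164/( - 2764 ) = 17541/691 = 3^2*691^( - 1 )*1949^1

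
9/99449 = 9/99449 = 0.00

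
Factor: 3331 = 3331^1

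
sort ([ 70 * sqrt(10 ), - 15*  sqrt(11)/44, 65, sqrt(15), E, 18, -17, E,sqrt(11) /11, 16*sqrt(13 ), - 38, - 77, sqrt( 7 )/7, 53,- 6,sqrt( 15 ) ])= [ - 77, - 38, - 17,- 6 ,  -  15*sqrt(11 )/44, sqrt(11)/11,sqrt( 7 )/7, E,E, sqrt(15),sqrt(15 ),18, 53, 16*sqrt(13 ), 65 , 70 * sqrt(10 )]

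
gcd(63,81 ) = 9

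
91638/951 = 30546/317 = 96.36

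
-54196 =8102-62298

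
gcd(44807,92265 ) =1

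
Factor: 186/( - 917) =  - 2^1 *3^1*7^( - 1)*31^1*131^( - 1) 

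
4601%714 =317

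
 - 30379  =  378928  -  409307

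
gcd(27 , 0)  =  27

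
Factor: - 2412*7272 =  - 17540064 = - 2^5*3^4*67^1*101^1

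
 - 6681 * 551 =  - 3681231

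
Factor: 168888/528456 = 31/97  =  31^1*97^(-1) 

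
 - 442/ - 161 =442/161 = 2.75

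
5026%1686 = 1654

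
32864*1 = 32864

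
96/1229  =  96/1229=0.08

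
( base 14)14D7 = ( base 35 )317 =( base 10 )3717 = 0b111010000101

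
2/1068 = 1/534 = 0.00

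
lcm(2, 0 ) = 0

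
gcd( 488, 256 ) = 8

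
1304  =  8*163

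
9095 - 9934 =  - 839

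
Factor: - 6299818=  - 2^1 * 7^1*449987^1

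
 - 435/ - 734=435/734=   0.59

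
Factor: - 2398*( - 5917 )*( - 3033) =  - 2^1*3^2*11^1*61^1*97^1 *109^1*337^1 = - 43035133878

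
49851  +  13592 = 63443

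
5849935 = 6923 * 845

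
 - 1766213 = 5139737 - 6905950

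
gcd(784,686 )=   98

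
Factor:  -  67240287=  - 3^5*17^1*41^1*397^1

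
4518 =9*502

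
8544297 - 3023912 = 5520385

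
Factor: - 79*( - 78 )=2^1*3^1*13^1 * 79^1 = 6162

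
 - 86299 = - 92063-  - 5764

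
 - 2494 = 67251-69745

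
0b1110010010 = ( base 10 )914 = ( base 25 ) 1be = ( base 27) 16n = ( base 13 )554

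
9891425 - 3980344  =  5911081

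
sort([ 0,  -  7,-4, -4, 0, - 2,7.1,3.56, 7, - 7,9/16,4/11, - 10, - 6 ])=[-10, - 7,  -  7 ,  -  6, - 4,-4, - 2,0,0,4/11, 9/16,3.56,7,7.1 ]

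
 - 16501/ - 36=458 + 13/36  =  458.36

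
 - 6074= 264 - 6338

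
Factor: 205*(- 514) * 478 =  - 50366860=- 2^2*5^1 *41^1 * 239^1*257^1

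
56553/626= 90 + 213/626 =90.34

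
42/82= 21/41  =  0.51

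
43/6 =43/6 =7.17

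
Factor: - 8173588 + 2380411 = - 5793177 = - 3^1 * 13^1*41^1*3623^1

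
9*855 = 7695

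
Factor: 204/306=2/3 = 2^1*3^( - 1) 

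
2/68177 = 2/68177 = 0.00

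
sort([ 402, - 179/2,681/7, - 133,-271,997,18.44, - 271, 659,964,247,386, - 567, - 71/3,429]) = [ - 567, - 271, - 271, - 133, - 179/2, - 71/3,18.44,  681/7,247, 386,402,429,659,964 , 997] 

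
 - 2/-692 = 1/346 = 0.00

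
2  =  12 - 10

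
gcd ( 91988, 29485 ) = 1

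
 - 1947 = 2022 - 3969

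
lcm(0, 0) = 0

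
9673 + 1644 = 11317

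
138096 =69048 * 2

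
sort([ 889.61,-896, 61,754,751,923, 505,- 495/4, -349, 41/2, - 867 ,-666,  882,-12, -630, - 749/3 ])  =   [ - 896, - 867, - 666,-630,-349  ,-749/3,-495/4, - 12,41/2,61, 505,751, 754, 882, 889.61, 923] 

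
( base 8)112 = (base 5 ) 244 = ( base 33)28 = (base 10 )74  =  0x4A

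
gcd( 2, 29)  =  1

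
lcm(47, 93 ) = 4371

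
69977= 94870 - 24893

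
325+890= 1215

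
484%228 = 28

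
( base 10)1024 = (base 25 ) 1FO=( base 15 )484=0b10000000000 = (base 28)18G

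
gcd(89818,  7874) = 2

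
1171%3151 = 1171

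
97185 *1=97185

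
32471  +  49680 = 82151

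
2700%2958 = 2700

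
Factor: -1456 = - 2^4*7^1*13^1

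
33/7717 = 33/7717 = 0.00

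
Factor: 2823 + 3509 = 2^2*1583^1 = 6332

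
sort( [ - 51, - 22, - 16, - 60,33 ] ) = [ - 60,-51, - 22, - 16 , 33]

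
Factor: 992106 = 2^1*3^2*55117^1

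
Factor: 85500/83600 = 2^( - 2)*3^2*5^1 * 11^( -1 ) = 45/44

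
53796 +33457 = 87253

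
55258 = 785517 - 730259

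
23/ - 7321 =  - 23/7321 = - 0.00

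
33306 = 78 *427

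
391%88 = 39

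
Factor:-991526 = - 2^1*37^1 * 13399^1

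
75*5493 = 411975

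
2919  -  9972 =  - 7053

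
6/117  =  2/39=0.05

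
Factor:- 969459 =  - 3^1*17^1*19009^1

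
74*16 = 1184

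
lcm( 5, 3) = 15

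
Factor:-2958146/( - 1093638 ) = 1479073/546819 = 3^( - 1 )*7^(  -  1 ) * 13^ (-1 )*2003^(-1)*1479073^1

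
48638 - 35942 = 12696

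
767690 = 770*997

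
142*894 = 126948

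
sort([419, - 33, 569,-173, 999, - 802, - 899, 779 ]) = [ - 899, - 802, - 173, - 33,419, 569, 779, 999 ]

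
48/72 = 2/3 = 0.67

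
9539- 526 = 9013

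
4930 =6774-1844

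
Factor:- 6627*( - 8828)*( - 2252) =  - 2^4*3^1 * 47^2 * 563^1*2207^1 = -  131749107312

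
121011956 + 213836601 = 334848557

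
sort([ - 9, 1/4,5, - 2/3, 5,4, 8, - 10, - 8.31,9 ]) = [ - 10,- 9, - 8.31, - 2/3, 1/4,4,5,  5,8, 9 ]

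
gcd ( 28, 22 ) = 2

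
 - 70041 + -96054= - 166095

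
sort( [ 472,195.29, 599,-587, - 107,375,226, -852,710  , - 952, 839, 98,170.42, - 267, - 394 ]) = [ - 952, - 852, - 587, - 394,-267,  -  107,98, 170.42, 195.29,226 , 375, 472,599,710, 839 ]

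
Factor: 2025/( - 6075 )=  - 1/3 = - 3^( - 1 )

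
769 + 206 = 975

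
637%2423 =637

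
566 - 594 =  - 28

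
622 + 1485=2107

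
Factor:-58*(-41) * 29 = 68962= 2^1*29^2 *41^1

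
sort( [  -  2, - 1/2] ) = [-2, - 1/2] 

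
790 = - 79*( - 10) 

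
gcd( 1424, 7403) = 1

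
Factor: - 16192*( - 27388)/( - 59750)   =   -2^7*5^( - 3)  *11^1*23^1*41^1*167^1*239^( - 1) = - 221733248/29875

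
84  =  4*21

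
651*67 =43617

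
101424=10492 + 90932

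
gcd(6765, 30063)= 33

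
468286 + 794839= 1263125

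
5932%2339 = 1254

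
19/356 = 19/356 = 0.05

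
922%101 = 13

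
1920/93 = 20 + 20/31=20.65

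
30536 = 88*347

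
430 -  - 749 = 1179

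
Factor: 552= 2^3* 3^1 * 23^1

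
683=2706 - 2023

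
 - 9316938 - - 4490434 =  - 4826504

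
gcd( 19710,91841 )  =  1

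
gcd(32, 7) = 1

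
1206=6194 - 4988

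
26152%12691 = 770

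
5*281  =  1405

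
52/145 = 52/145 = 0.36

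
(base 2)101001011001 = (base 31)2NE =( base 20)6C9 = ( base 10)2649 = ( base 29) 34A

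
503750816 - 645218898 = -141468082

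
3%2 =1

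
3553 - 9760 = -6207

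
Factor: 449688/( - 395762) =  - 2^2 * 3^1*41^1*433^( - 1 ) = - 492/433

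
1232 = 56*22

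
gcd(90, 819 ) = 9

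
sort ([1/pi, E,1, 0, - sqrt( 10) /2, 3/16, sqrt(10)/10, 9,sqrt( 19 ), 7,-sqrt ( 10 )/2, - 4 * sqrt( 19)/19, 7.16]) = [ - sqrt( 10)/2, - sqrt( 10)/2, - 4*sqrt ( 19) /19,0, 3/16,sqrt(10)/10, 1/pi, 1,E,sqrt(19 ),7, 7.16, 9]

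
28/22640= 7/5660 = 0.00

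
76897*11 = 845867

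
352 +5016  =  5368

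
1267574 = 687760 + 579814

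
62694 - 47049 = 15645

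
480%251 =229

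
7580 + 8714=16294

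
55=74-19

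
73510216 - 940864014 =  - 867353798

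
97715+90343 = 188058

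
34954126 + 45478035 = 80432161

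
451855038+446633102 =898488140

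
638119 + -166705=471414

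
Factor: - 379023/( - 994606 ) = 2^( - 1 )*3^1*126341^1 * 497303^( - 1)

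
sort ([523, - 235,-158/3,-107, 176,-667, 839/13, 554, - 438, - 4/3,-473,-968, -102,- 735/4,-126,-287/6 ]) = [ - 968 , - 667, - 473 , - 438,-235, - 735/4,- 126,-107,-102,-158/3,- 287/6,-4/3, 839/13,176, 523,554]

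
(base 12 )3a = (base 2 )101110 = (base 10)46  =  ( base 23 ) 20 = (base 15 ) 31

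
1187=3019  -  1832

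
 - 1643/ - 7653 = 1643/7653 = 0.21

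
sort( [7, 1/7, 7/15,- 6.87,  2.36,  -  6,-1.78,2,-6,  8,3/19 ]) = [-6.87, - 6, -6, - 1.78, 1/7, 3/19, 7/15,2, 2.36, 7,8 ]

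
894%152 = 134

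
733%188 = 169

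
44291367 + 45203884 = 89495251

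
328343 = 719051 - 390708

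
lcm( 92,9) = 828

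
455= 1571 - 1116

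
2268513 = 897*2529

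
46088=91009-44921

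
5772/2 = 2886  =  2886.00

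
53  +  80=133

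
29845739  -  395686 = 29450053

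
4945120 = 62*79760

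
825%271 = 12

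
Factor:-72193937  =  -72193937^1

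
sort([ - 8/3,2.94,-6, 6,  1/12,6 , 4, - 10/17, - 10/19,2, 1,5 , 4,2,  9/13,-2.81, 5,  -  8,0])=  [ - 8, - 6,-2.81,  -  8/3, - 10/17, - 10/19,0 , 1/12, 9/13,1, 2 , 2,2.94, 4, 4, 5, 5,6,  6]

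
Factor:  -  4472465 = - 5^1*23^1*38891^1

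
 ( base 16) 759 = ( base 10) 1881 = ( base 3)2120200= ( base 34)1lb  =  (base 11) 1460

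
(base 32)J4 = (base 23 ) 13e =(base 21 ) 183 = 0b1001100100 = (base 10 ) 612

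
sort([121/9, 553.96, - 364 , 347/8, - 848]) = [-848, - 364,121/9,347/8, 553.96] 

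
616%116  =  36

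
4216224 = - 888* ( - 4748)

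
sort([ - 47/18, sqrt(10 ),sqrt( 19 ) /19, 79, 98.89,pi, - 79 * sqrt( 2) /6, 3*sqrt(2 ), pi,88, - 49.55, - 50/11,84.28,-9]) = [ - 49.55 ,  -  79*sqrt(2)/6, - 9 , - 50/11 , - 47/18, sqrt(19 ) /19, pi, pi, sqrt(10),  3*sqrt( 2), 79, 84.28, 88, 98.89 ]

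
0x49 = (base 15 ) 4D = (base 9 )81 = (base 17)45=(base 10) 73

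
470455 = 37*12715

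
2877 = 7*411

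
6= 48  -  42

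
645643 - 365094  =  280549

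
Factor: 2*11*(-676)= - 2^3 *11^1*13^2 =- 14872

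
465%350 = 115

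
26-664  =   - 638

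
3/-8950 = - 1 + 8947/8950 = - 0.00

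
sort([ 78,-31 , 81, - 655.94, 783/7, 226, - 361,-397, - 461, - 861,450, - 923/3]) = [ -861,  -  655.94, - 461, - 397 , - 361,-923/3,-31,78, 81, 783/7, 226, 450]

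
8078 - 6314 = 1764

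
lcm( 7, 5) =35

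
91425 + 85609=177034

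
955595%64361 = 54541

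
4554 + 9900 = 14454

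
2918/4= 729 + 1/2 = 729.50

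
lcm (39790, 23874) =119370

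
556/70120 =139/17530=0.01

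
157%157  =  0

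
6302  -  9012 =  - 2710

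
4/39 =4/39 = 0.10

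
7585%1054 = 207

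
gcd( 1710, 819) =9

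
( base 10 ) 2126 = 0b100001001110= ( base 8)4116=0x84e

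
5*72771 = 363855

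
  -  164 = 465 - 629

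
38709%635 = 609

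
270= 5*54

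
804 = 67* 12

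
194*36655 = 7111070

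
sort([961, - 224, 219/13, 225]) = [-224, 219/13, 225,961 ]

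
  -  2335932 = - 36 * 64887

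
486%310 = 176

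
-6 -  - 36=30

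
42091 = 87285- 45194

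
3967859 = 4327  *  917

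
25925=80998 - 55073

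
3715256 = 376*9881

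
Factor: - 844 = -2^2*211^1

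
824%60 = 44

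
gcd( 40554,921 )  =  3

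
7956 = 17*468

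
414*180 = 74520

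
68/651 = 68/651=   0.10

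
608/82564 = 152/20641   =  0.01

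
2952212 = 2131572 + 820640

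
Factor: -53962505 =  - 5^1*17^1 * 634853^1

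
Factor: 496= 2^4*31^1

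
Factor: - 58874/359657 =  - 2^1*  29437^1*359657^( - 1) 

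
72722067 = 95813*759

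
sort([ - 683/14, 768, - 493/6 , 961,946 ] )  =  [-493/6,-683/14,768,946, 961 ] 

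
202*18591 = 3755382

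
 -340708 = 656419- 997127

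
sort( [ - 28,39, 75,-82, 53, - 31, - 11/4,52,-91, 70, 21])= [ - 91 , - 82, - 31, - 28, - 11/4, 21,39 , 52, 53,70,75] 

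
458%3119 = 458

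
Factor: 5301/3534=3/2 = 2^( - 1 ) * 3^1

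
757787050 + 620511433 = 1378298483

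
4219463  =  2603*1621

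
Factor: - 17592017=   -  97^1*181361^1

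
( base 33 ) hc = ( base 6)2353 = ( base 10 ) 573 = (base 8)1075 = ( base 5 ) 4243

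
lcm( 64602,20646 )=2002662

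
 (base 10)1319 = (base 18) 415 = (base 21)2KH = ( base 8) 2447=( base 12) 91b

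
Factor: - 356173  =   - 356173^1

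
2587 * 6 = 15522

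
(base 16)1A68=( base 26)A00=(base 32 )6j8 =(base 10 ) 6760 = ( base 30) 7fa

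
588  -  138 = 450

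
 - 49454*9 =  - 445086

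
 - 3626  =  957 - 4583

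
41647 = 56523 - 14876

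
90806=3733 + 87073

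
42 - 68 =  - 26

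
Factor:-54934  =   - 2^1 * 11^2* 227^1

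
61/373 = 61/373 = 0.16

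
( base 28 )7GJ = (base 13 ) 2931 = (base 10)5955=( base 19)G98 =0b1011101000011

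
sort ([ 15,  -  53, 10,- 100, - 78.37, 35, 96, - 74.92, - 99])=[ - 100, - 99, - 78.37, - 74.92 , - 53, 10, 15,35,  96 ]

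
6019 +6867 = 12886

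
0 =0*1982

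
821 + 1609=2430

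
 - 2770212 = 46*( - 60222 )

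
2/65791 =2/65791 = 0.00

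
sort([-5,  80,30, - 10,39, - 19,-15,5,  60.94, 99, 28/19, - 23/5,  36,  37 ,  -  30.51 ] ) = [ - 30.51,-19  , -15, - 10, - 5, -23/5,  28/19, 5  ,  30,36, 37, 39, 60.94,80, 99 ] 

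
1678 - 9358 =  - 7680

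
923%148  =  35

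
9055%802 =233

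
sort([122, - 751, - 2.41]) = [- 751,  -  2.41,122 ]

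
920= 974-54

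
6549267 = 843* 7769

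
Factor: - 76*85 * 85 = - 549100 = - 2^2*5^2 * 17^2 *19^1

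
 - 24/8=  - 3 = - 3.00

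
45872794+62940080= 108812874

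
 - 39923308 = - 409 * 97612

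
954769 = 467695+487074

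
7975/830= 1595/166 = 9.61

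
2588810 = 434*5965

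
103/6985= 103/6985 = 0.01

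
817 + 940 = 1757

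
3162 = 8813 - 5651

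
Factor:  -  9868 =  - 2^2 * 2467^1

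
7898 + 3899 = 11797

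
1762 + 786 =2548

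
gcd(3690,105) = 15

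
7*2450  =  17150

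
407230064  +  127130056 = 534360120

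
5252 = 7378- 2126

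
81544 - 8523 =73021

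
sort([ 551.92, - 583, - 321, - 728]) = [ - 728, - 583,-321, 551.92]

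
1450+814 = 2264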